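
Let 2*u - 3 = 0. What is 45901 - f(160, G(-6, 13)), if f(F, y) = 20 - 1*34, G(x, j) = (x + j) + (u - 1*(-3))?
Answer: 45915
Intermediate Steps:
u = 3/2 (u = 3/2 + (½)*0 = 3/2 + 0 = 3/2 ≈ 1.5000)
G(x, j) = 9/2 + j + x (G(x, j) = (x + j) + (3/2 - 1*(-3)) = (j + x) + (3/2 + 3) = (j + x) + 9/2 = 9/2 + j + x)
f(F, y) = -14 (f(F, y) = 20 - 34 = -14)
45901 - f(160, G(-6, 13)) = 45901 - 1*(-14) = 45901 + 14 = 45915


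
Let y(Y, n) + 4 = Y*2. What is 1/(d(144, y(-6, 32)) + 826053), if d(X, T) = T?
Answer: 1/826037 ≈ 1.2106e-6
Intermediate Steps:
y(Y, n) = -4 + 2*Y (y(Y, n) = -4 + Y*2 = -4 + 2*Y)
1/(d(144, y(-6, 32)) + 826053) = 1/((-4 + 2*(-6)) + 826053) = 1/((-4 - 12) + 826053) = 1/(-16 + 826053) = 1/826037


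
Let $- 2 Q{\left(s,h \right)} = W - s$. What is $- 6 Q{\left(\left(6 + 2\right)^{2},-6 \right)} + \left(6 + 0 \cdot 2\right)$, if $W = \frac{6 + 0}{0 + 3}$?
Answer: $-180$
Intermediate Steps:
$W = 2$ ($W = \frac{6}{3} = 6 \cdot \frac{1}{3} = 2$)
$Q{\left(s,h \right)} = -1 + \frac{s}{2}$ ($Q{\left(s,h \right)} = - \frac{2 - s}{2} = -1 + \frac{s}{2}$)
$- 6 Q{\left(\left(6 + 2\right)^{2},-6 \right)} + \left(6 + 0 \cdot 2\right) = - 6 \left(-1 + \frac{\left(6 + 2\right)^{2}}{2}\right) + \left(6 + 0 \cdot 2\right) = - 6 \left(-1 + \frac{8^{2}}{2}\right) + \left(6 + 0\right) = - 6 \left(-1 + \frac{1}{2} \cdot 64\right) + 6 = - 6 \left(-1 + 32\right) + 6 = \left(-6\right) 31 + 6 = -186 + 6 = -180$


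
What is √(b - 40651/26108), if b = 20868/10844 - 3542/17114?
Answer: 3*√1634217698723583639387/302827044458 ≈ 0.40048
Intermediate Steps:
b = 39840688/23198027 (b = 20868*(1/10844) - 3542*1/17114 = 5217/2711 - 1771/8557 = 39840688/23198027 ≈ 1.7174)
√(b - 40651/26108) = √(39840688/23198027 - 40651/26108) = √(97137686727/605654088916) = 3*√1634217698723583639387/302827044458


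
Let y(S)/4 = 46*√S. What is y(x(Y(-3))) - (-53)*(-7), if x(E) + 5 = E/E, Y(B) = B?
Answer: -371 + 368*I ≈ -371.0 + 368.0*I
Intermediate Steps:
x(E) = -4 (x(E) = -5 + E/E = -5 + 1 = -4)
y(S) = 184*√S (y(S) = 4*(46*√S) = 184*√S)
y(x(Y(-3))) - (-53)*(-7) = 184*√(-4) - (-53)*(-7) = 184*(2*I) - 1*371 = 368*I - 371 = -371 + 368*I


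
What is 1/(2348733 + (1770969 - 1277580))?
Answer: 1/2842122 ≈ 3.5185e-7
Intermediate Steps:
1/(2348733 + (1770969 - 1277580)) = 1/(2348733 + 493389) = 1/2842122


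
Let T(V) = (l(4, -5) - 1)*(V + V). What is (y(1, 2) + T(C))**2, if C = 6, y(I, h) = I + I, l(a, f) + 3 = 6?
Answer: 676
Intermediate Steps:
l(a, f) = 3 (l(a, f) = -3 + 6 = 3)
y(I, h) = 2*I
T(V) = 4*V (T(V) = (3 - 1)*(V + V) = 2*(2*V) = 4*V)
(y(1, 2) + T(C))**2 = (2*1 + 4*6)**2 = (2 + 24)**2 = 26**2 = 676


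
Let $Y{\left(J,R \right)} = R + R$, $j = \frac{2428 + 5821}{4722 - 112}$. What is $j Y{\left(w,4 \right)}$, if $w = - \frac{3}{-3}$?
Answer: $\frac{32996}{2305} \approx 14.315$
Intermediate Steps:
$w = 1$ ($w = \left(-3\right) \left(- \frac{1}{3}\right) = 1$)
$j = \frac{8249}{4610} \approx 1.7894$
$Y{\left(J,R \right)} = 2 R$
$j Y{\left(w,4 \right)} = \frac{8249 \cdot 2 \cdot 4}{4610} = \frac{8249}{4610} \cdot 8 = \frac{32996}{2305}$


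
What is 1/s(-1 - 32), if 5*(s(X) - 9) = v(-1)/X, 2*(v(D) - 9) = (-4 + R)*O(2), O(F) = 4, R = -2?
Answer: 55/496 ≈ 0.11089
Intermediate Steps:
v(D) = -3 (v(D) = 9 + ((-4 - 2)*4)/2 = 9 + (-6*4)/2 = 9 + (½)*(-24) = 9 - 12 = -3)
s(X) = 9 - 3/(5*X) (s(X) = 9 + (-3/X)/5 = 9 - 3/(5*X))
1/s(-1 - 32) = 1/(9 - 3/(5*(-1 - 32))) = 1/(9 - ⅗/(-33)) = 1/(9 - ⅗*(-1/33)) = 1/(9 + 1/55) = 1/(496/55) = 55/496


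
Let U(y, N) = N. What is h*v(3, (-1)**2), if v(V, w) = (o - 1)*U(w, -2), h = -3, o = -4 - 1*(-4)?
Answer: -6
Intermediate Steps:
o = 0 (o = -4 + 4 = 0)
v(V, w) = 2 (v(V, w) = (0 - 1)*(-2) = -1*(-2) = 2)
h*v(3, (-1)**2) = -3*2 = -6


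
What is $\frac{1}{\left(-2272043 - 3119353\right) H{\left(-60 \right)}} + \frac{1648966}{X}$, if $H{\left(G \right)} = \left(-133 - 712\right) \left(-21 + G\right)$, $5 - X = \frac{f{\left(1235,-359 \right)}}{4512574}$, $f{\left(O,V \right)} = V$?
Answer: $\frac{211220295290772411155327}{640473048071506260} \approx 3.2979 \cdot 10^{5}$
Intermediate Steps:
$X = \frac{22563229}{4512574}$ ($X = 5 - - \frac{359}{4512574} = 5 + \frac{359}{4512574} = \frac{22563229}{4512574} \approx 5.0001$)
$H{\left(G \right)} = 17745 - 845 G$ ($H{\left(G \right)} = - 845 \left(-21 + G\right) = 17745 - 845 G$)
$\frac{1}{\left(-2272043 - 3119353\right) H{\left(-60 \right)}} + \frac{1648966}{X} = \frac{1}{\left(-2272043 - 3119353\right) \left(17745 - -50700\right)} + \frac{1648966}{\frac{22563229}{4512574}} = \frac{1}{\left(-5391396\right) \left(17745 + 50700\right)} + 1648966 \cdot \frac{4512574}{22563229} = - \frac{1}{5391396 \cdot 68445} + \frac{7441081098484}{22563229} = \left(- \frac{1}{5391396}\right) \frac{1}{68445} + \frac{7441081098484}{22563229} = - \frac{1}{369014099220} + \frac{7441081098484}{22563229} = \frac{211220295290772411155327}{640473048071506260}$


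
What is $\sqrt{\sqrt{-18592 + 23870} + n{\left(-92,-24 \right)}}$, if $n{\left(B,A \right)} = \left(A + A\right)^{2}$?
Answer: $\sqrt{2304 + \sqrt{5278}} \approx 48.751$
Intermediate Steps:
$n{\left(B,A \right)} = 4 A^{2}$ ($n{\left(B,A \right)} = \left(2 A\right)^{2} = 4 A^{2}$)
$\sqrt{\sqrt{-18592 + 23870} + n{\left(-92,-24 \right)}} = \sqrt{\sqrt{-18592 + 23870} + 4 \left(-24\right)^{2}} = \sqrt{\sqrt{5278} + 4 \cdot 576} = \sqrt{\sqrt{5278} + 2304} = \sqrt{2304 + \sqrt{5278}}$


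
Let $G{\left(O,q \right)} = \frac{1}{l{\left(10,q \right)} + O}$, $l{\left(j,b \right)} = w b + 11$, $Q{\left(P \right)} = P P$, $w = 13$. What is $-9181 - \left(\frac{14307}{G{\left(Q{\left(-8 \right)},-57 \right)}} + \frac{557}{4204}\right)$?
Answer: $\frac{40019056767}{4204} \approx 9.5193 \cdot 10^{6}$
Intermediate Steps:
$Q{\left(P \right)} = P^{2}$
$l{\left(j,b \right)} = 11 + 13 b$ ($l{\left(j,b \right)} = 13 b + 11 = 11 + 13 b$)
$G{\left(O,q \right)} = \frac{1}{11 + O + 13 q}$ ($G{\left(O,q \right)} = \frac{1}{\left(11 + 13 q\right) + O} = \frac{1}{11 + O + 13 q}$)
$-9181 - \left(\frac{14307}{G{\left(Q{\left(-8 \right)},-57 \right)}} + \frac{557}{4204}\right) = -9181 - \left(\frac{14307}{\frac{1}{11 + \left(-8\right)^{2} + 13 \left(-57\right)}} + \frac{557}{4204}\right) = -9181 - \left(\frac{14307}{\frac{1}{11 + 64 - 741}} + 557 \cdot \frac{1}{4204}\right) = -9181 - \left(\frac{14307}{\frac{1}{-666}} + \frac{557}{4204}\right) = -9181 - \left(\frac{14307}{- \frac{1}{666}} + \frac{557}{4204}\right) = -9181 - \left(14307 \left(-666\right) + \frac{557}{4204}\right) = -9181 - \left(-9528462 + \frac{557}{4204}\right) = -9181 - - \frac{40057653691}{4204} = -9181 + \frac{40057653691}{4204} = \frac{40019056767}{4204}$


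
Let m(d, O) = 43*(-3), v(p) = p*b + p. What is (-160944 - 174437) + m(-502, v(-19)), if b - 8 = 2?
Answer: -335510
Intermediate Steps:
b = 10 (b = 8 + 2 = 10)
v(p) = 11*p (v(p) = p*10 + p = 10*p + p = 11*p)
m(d, O) = -129
(-160944 - 174437) + m(-502, v(-19)) = (-160944 - 174437) - 129 = -335381 - 129 = -335510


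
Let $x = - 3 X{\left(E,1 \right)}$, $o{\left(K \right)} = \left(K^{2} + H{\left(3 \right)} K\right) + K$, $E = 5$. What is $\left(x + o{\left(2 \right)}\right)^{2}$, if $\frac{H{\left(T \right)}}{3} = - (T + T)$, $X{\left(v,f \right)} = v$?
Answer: $2025$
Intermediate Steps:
$H{\left(T \right)} = - 6 T$ ($H{\left(T \right)} = 3 \left(- (T + T)\right) = 3 \left(- 2 T\right) = - 6 T$)
$o{\left(K \right)} = K^{2} - 17 K$ ($o{\left(K \right)} = \left(K^{2} + \left(-6\right) 3 K\right) + K = \left(K^{2} - 18 K\right) + K = K^{2} - 17 K$)
$x = -15$ ($x = \left(-3\right) 5 = -15$)
$\left(x + o{\left(2 \right)}\right)^{2} = \left(-15 + 2 \left(-17 + 2\right)\right)^{2} = \left(-15 + 2 \left(-15\right)\right)^{2} = \left(-15 - 30\right)^{2} = \left(-45\right)^{2} = 2025$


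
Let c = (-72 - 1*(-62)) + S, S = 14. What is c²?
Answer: 16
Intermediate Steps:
c = 4 (c = (-72 - 1*(-62)) + 14 = (-72 + 62) + 14 = -10 + 14 = 4)
c² = 4² = 16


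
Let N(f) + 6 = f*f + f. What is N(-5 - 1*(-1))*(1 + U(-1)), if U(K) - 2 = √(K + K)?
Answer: 18 + 6*I*√2 ≈ 18.0 + 8.4853*I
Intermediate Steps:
N(f) = -6 + f + f² (N(f) = -6 + (f*f + f) = -6 + (f² + f) = -6 + (f + f²) = -6 + f + f²)
U(K) = 2 + √2*√K (U(K) = 2 + √(K + K) = 2 + √(2*K) = 2 + √2*√K)
N(-5 - 1*(-1))*(1 + U(-1)) = (-6 + (-5 - 1*(-1)) + (-5 - 1*(-1))²)*(1 + (2 + √2*√(-1))) = (-6 + (-5 + 1) + (-5 + 1)²)*(1 + (2 + √2*I)) = (-6 - 4 + (-4)²)*(1 + (2 + I*√2)) = (-6 - 4 + 16)*(3 + I*√2) = 6*(3 + I*√2) = 18 + 6*I*√2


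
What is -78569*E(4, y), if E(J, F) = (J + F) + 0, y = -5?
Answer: 78569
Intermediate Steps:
E(J, F) = F + J (E(J, F) = (F + J) + 0 = F + J)
-78569*E(4, y) = -78569*(-5 + 4) = -78569*(-1) = 78569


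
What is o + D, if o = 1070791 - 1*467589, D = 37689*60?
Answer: 2864542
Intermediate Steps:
D = 2261340
o = 603202 (o = 1070791 - 467589 = 603202)
o + D = 603202 + 2261340 = 2864542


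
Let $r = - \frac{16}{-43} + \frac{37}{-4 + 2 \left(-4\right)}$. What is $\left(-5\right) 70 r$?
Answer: $\frac{244825}{258} \approx 948.93$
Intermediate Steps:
$r = - \frac{1399}{516}$ ($r = \left(-16\right) \left(- \frac{1}{43}\right) + \frac{37}{-4 - 8} = \frac{16}{43} + \frac{37}{-12} = \frac{16}{43} + 37 \left(- \frac{1}{12}\right) = \frac{16}{43} - \frac{37}{12} = - \frac{1399}{516} \approx -2.7112$)
$\left(-5\right) 70 r = \left(-5\right) 70 \left(- \frac{1399}{516}\right) = \left(-350\right) \left(- \frac{1399}{516}\right) = \frac{244825}{258}$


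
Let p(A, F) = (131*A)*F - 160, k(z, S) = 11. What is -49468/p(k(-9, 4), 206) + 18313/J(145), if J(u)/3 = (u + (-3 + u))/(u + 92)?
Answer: 214604724703/42574441 ≈ 5040.7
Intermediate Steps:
p(A, F) = -160 + 131*A*F (p(A, F) = 131*A*F - 160 = -160 + 131*A*F)
J(u) = 3*(-3 + 2*u)/(92 + u) (J(u) = 3*((u + (-3 + u))/(u + 92)) = 3*((-3 + 2*u)/(92 + u)) = 3*(-3 + 2*u)/(92 + u))
-49468/p(k(-9, 4), 206) + 18313/J(145) = -49468/(-160 + 131*11*206) + 18313/((3*(-3 + 2*145)/(92 + 145))) = -49468/(-160 + 296846) + 18313/((3*(-3 + 290)/237)) = -49468/296686 + 18313/((3*(1/237)*287)) = -49468*1/296686 + 18313/(287/79) = -24734/148343 + 18313*(79/287) = -24734/148343 + 1446727/287 = 214604724703/42574441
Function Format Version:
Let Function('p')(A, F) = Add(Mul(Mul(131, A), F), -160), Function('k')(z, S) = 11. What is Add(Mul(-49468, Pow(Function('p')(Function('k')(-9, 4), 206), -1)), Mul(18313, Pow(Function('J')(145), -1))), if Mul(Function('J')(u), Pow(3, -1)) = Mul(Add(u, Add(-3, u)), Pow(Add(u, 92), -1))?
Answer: Rational(214604724703, 42574441) ≈ 5040.7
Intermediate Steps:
Function('p')(A, F) = Add(-160, Mul(131, A, F)) (Function('p')(A, F) = Add(Mul(131, A, F), -160) = Add(-160, Mul(131, A, F)))
Function('J')(u) = Mul(3, Pow(Add(92, u), -1), Add(-3, Mul(2, u))) (Function('J')(u) = Mul(3, Mul(Add(u, Add(-3, u)), Pow(Add(u, 92), -1))) = Mul(3, Mul(Add(-3, Mul(2, u)), Pow(Add(92, u), -1))) = Mul(3, Mul(Pow(Add(92, u), -1), Add(-3, Mul(2, u)))) = Mul(3, Pow(Add(92, u), -1), Add(-3, Mul(2, u))))
Add(Mul(-49468, Pow(Function('p')(Function('k')(-9, 4), 206), -1)), Mul(18313, Pow(Function('J')(145), -1))) = Add(Mul(-49468, Pow(Add(-160, Mul(131, 11, 206)), -1)), Mul(18313, Pow(Mul(3, Pow(Add(92, 145), -1), Add(-3, Mul(2, 145))), -1))) = Add(Mul(-49468, Pow(Add(-160, 296846), -1)), Mul(18313, Pow(Mul(3, Pow(237, -1), Add(-3, 290)), -1))) = Add(Mul(-49468, Pow(296686, -1)), Mul(18313, Pow(Mul(3, Rational(1, 237), 287), -1))) = Add(Mul(-49468, Rational(1, 296686)), Mul(18313, Pow(Rational(287, 79), -1))) = Add(Rational(-24734, 148343), Mul(18313, Rational(79, 287))) = Add(Rational(-24734, 148343), Rational(1446727, 287)) = Rational(214604724703, 42574441)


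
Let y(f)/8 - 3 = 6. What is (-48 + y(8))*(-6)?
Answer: -144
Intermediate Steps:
y(f) = 72 (y(f) = 24 + 8*6 = 24 + 48 = 72)
(-48 + y(8))*(-6) = (-48 + 72)*(-6) = 24*(-6) = -144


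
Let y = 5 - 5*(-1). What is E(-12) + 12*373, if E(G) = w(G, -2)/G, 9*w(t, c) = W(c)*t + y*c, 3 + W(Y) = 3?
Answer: 120857/27 ≈ 4476.2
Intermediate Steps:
W(Y) = 0 (W(Y) = -3 + 3 = 0)
y = 10 (y = 5 + 5 = 10)
w(t, c) = 10*c/9 (w(t, c) = (0*t + 10*c)/9 = (0 + 10*c)/9 = (10*c)/9 = 10*c/9)
E(G) = -20/(9*G) (E(G) = ((10/9)*(-2))/G = -20/(9*G))
E(-12) + 12*373 = -20/9/(-12) + 12*373 = -20/9*(-1/12) + 4476 = 5/27 + 4476 = 120857/27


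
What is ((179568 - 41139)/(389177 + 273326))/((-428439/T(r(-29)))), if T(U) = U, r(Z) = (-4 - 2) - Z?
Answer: -1061289/94614040939 ≈ -1.1217e-5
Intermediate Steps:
r(Z) = -6 - Z
((179568 - 41139)/(389177 + 273326))/((-428439/T(r(-29)))) = ((179568 - 41139)/(389177 + 273326))/((-428439/(-6 - 1*(-29)))) = (138429/662503)/((-428439/(-6 + 29))) = (138429*(1/662503))/((-428439/23)) = 138429/(662503*((-428439*1/23))) = 138429/(662503*(-428439/23)) = (138429/662503)*(-23/428439) = -1061289/94614040939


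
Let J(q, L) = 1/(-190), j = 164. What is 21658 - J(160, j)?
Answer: 4115021/190 ≈ 21658.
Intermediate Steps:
J(q, L) = -1/190
21658 - J(160, j) = 21658 - 1*(-1/190) = 21658 + 1/190 = 4115021/190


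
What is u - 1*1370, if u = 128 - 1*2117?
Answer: -3359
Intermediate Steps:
u = -1989 (u = 128 - 2117 = -1989)
u - 1*1370 = -1989 - 1*1370 = -1989 - 1370 = -3359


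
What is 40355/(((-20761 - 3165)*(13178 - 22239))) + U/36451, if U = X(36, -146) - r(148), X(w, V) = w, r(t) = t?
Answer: -3258555761/1128905622598 ≈ -0.0028865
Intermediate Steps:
U = -112 (U = 36 - 1*148 = 36 - 148 = -112)
40355/(((-20761 - 3165)*(13178 - 22239))) + U/36451 = 40355/(((-20761 - 3165)*(13178 - 22239))) - 112/36451 = 40355/((-23926*(-9061))) - 112*1/36451 = 40355/216793486 - 112/36451 = 40355*(1/216793486) - 112/36451 = 5765/30970498 - 112/36451 = -3258555761/1128905622598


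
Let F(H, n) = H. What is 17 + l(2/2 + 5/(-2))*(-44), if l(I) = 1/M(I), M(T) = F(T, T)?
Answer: 139/3 ≈ 46.333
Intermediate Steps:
M(T) = T
l(I) = 1/I
17 + l(2/2 + 5/(-2))*(-44) = 17 - 44/(2/2 + 5/(-2)) = 17 - 44/(2*(1/2) + 5*(-1/2)) = 17 - 44/(1 - 5/2) = 17 - 44/(-3/2) = 17 - 2/3*(-44) = 17 + 88/3 = 139/3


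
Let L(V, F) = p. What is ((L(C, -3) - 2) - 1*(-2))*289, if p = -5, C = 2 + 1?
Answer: -1445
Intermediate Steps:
C = 3
L(V, F) = -5
((L(C, -3) - 2) - 1*(-2))*289 = ((-5 - 2) - 1*(-2))*289 = (-7 + 2)*289 = -5*289 = -1445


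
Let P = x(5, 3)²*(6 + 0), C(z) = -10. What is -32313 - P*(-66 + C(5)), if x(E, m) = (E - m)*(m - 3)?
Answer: -32313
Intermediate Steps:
x(E, m) = (-3 + m)*(E - m) (x(E, m) = (E - m)*(-3 + m) = (-3 + m)*(E - m))
P = 0 (P = (-1*3² - 3*5 + 3*3 + 5*3)²*(6 + 0) = (-1*9 - 15 + 9 + 15)²*6 = (-9 - 15 + 9 + 15)²*6 = 0²*6 = 0*6 = 0)
-32313 - P*(-66 + C(5)) = -32313 - 0*(-66 - 10) = -32313 - 0*(-76) = -32313 - 1*0 = -32313 + 0 = -32313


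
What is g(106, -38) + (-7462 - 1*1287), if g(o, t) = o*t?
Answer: -12777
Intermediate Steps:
g(106, -38) + (-7462 - 1*1287) = 106*(-38) + (-7462 - 1*1287) = -4028 + (-7462 - 1287) = -4028 - 8749 = -12777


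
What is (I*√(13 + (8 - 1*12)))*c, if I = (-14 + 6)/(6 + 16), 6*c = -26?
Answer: 52/11 ≈ 4.7273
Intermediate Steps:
c = -13/3 (c = (⅙)*(-26) = -13/3 ≈ -4.3333)
I = -4/11 (I = -8/22 = -8*1/22 = -4/11 ≈ -0.36364)
(I*√(13 + (8 - 1*12)))*c = -4*√(13 + (8 - 1*12))/11*(-13/3) = -4*√(13 + (8 - 12))/11*(-13/3) = -4*√(13 - 4)/11*(-13/3) = -4*√9/11*(-13/3) = -4/11*3*(-13/3) = -12/11*(-13/3) = 52/11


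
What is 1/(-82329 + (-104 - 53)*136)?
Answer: -1/103681 ≈ -9.6450e-6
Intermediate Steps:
1/(-82329 + (-104 - 53)*136) = 1/(-82329 - 157*136) = 1/(-82329 - 21352) = 1/(-103681) = -1/103681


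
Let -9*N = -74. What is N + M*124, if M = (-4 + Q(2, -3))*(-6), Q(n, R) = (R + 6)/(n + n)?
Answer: 21836/9 ≈ 2426.2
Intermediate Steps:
N = 74/9 (N = -⅑*(-74) = 74/9 ≈ 8.2222)
Q(n, R) = (6 + R)/(2*n) (Q(n, R) = (6 + R)/((2*n)) = (6 + R)*(1/(2*n)) = (6 + R)/(2*n))
M = 39/2 (M = (-4 + (½)*(6 - 3)/2)*(-6) = (-4 + (½)*(½)*3)*(-6) = (-4 + ¾)*(-6) = -13/4*(-6) = 39/2 ≈ 19.500)
N + M*124 = 74/9 + (39/2)*124 = 74/9 + 2418 = 21836/9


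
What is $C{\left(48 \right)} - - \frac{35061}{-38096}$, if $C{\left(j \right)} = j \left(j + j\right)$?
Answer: $\frac{175511307}{38096} \approx 4607.1$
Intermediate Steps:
$C{\left(j \right)} = 2 j^{2}$ ($C{\left(j \right)} = j 2 j = 2 j^{2}$)
$C{\left(48 \right)} - - \frac{35061}{-38096} = 2 \cdot 48^{2} - - \frac{35061}{-38096} = 2 \cdot 2304 - \left(-35061\right) \left(- \frac{1}{38096}\right) = 4608 - \frac{35061}{38096} = \frac{175511307}{38096}$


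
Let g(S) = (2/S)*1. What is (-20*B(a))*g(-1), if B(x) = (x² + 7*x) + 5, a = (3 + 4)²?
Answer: 109960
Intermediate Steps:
a = 49 (a = 7² = 49)
B(x) = 5 + x² + 7*x
g(S) = 2/S
(-20*B(a))*g(-1) = (-20*(5 + 49² + 7*49))*(2/(-1)) = (-20*(5 + 2401 + 343))*(2*(-1)) = -20*2749*(-2) = -54980*(-2) = 109960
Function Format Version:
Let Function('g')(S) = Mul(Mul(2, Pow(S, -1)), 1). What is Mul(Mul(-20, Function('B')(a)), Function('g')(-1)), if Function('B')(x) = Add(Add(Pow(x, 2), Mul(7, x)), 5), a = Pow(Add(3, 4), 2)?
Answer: 109960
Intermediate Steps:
a = 49 (a = Pow(7, 2) = 49)
Function('B')(x) = Add(5, Pow(x, 2), Mul(7, x))
Function('g')(S) = Mul(2, Pow(S, -1))
Mul(Mul(-20, Function('B')(a)), Function('g')(-1)) = Mul(Mul(-20, Add(5, Pow(49, 2), Mul(7, 49))), Mul(2, Pow(-1, -1))) = Mul(Mul(-20, Add(5, 2401, 343)), Mul(2, -1)) = Mul(Mul(-20, 2749), -2) = Mul(-54980, -2) = 109960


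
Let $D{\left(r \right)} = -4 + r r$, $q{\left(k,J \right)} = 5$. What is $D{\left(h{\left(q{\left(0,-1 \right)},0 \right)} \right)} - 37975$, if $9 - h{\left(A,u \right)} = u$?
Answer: $-37898$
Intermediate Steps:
$h{\left(A,u \right)} = 9 - u$
$D{\left(r \right)} = -4 + r^{2}$
$D{\left(h{\left(q{\left(0,-1 \right)},0 \right)} \right)} - 37975 = \left(-4 + \left(9 - 0\right)^{2}\right) - 37975 = \left(-4 + \left(9 + 0\right)^{2}\right) - 37975 = \left(-4 + 9^{2}\right) - 37975 = \left(-4 + 81\right) - 37975 = 77 - 37975 = -37898$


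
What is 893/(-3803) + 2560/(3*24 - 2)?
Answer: 967317/26621 ≈ 36.337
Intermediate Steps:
893/(-3803) + 2560/(3*24 - 2) = 893*(-1/3803) + 2560/(72 - 2) = -893/3803 + 2560/70 = -893/3803 + 2560*(1/70) = -893/3803 + 256/7 = 967317/26621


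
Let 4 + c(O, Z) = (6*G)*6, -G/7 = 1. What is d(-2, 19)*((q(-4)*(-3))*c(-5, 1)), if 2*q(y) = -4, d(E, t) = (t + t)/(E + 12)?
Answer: -29184/5 ≈ -5836.8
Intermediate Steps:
d(E, t) = 2*t/(12 + E) (d(E, t) = (2*t)/(12 + E) = 2*t/(12 + E))
G = -7 (G = -7*1 = -7)
q(y) = -2 (q(y) = (1/2)*(-4) = -2)
c(O, Z) = -256 (c(O, Z) = -4 + (6*(-7))*6 = -4 - 42*6 = -4 - 252 = -256)
d(-2, 19)*((q(-4)*(-3))*c(-5, 1)) = (2*19/(12 - 2))*(-2*(-3)*(-256)) = (2*19/10)*(6*(-256)) = (2*19*(1/10))*(-1536) = (19/5)*(-1536) = -29184/5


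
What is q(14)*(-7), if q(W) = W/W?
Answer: -7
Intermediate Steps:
q(W) = 1
q(14)*(-7) = 1*(-7) = -7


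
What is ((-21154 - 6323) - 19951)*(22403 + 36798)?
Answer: -2807785028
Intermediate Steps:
((-21154 - 6323) - 19951)*(22403 + 36798) = (-27477 - 19951)*59201 = -47428*59201 = -2807785028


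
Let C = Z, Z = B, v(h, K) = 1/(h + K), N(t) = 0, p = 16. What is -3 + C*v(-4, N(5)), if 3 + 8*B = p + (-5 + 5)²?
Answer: -109/32 ≈ -3.4063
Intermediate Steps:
v(h, K) = 1/(K + h)
B = 13/8 (B = -3/8 + (16 + (-5 + 5)²)/8 = -3/8 + (16 + 0²)/8 = -3/8 + (16 + 0)/8 = -3/8 + (⅛)*16 = -3/8 + 2 = 13/8 ≈ 1.6250)
Z = 13/8 ≈ 1.6250
C = 13/8 ≈ 1.6250
-3 + C*v(-4, N(5)) = -3 + 13/(8*(0 - 4)) = -3 + (13/8)/(-4) = -3 + (13/8)*(-¼) = -3 - 13/32 = -109/32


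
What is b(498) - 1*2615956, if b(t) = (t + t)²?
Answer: -1623940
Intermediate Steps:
b(t) = 4*t² (b(t) = (2*t)² = 4*t²)
b(498) - 1*2615956 = 4*498² - 1*2615956 = 4*248004 - 2615956 = 992016 - 2615956 = -1623940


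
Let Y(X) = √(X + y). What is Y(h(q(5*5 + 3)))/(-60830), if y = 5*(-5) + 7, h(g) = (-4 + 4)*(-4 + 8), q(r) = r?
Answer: -3*I*√2/60830 ≈ -6.9746e-5*I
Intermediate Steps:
h(g) = 0 (h(g) = 0*4 = 0)
y = -18 (y = -25 + 7 = -18)
Y(X) = √(-18 + X) (Y(X) = √(X - 18) = √(-18 + X))
Y(h(q(5*5 + 3)))/(-60830) = √(-18 + 0)/(-60830) = √(-18)*(-1/60830) = (3*I*√2)*(-1/60830) = -3*I*√2/60830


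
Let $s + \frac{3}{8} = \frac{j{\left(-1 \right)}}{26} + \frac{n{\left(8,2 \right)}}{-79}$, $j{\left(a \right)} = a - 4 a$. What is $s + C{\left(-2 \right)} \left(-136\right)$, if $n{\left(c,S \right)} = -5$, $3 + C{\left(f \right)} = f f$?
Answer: $- \frac{1118989}{8216} \approx -136.2$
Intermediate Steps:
$j{\left(a \right)} = - 3 a$
$C{\left(f \right)} = -3 + f^{2}$ ($C{\left(f \right)} = -3 + f f = -3 + f^{2}$)
$s = - \frac{1613}{8216}$ ($s = - \frac{3}{8} - \left(- \frac{5}{79} - \frac{\left(-3\right) \left(-1\right)}{26}\right) = - \frac{3}{8} + \left(3 \cdot \frac{1}{26} - - \frac{5}{79}\right) = - \frac{3}{8} + \left(\frac{3}{26} + \frac{5}{79}\right) = - \frac{3}{8} + \frac{367}{2054} = - \frac{1613}{8216} \approx -0.19632$)
$s + C{\left(-2 \right)} \left(-136\right) = - \frac{1613}{8216} + \left(-3 + \left(-2\right)^{2}\right) \left(-136\right) = - \frac{1613}{8216} + \left(-3 + 4\right) \left(-136\right) = - \frac{1613}{8216} + 1 \left(-136\right) = - \frac{1613}{8216} - 136 = - \frac{1118989}{8216}$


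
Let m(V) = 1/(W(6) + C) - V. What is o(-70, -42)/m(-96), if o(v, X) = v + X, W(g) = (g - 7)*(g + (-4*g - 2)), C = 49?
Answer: -7728/6625 ≈ -1.1665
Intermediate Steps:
W(g) = (-7 + g)*(-2 - 3*g) (W(g) = (-7 + g)*(g + (-2 - 4*g)) = (-7 + g)*(-2 - 3*g))
o(v, X) = X + v
m(V) = 1/69 - V (m(V) = 1/((14 - 3*6**2 + 19*6) + 49) - V = 1/((14 - 3*36 + 114) + 49) - V = 1/((14 - 108 + 114) + 49) - V = 1/(20 + 49) - V = 1/69 - V)
o(-70, -42)/m(-96) = (-42 - 70)/(1/69 - 1*(-96)) = -112/(1/69 + 96) = -112/6625/69 = -112*69/6625 = -7728/6625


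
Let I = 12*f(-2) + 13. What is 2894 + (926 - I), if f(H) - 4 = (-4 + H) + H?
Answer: 3855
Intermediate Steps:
f(H) = 2*H (f(H) = 4 + ((-4 + H) + H) = 4 + (-4 + 2*H) = 2*H)
I = -35 (I = 12*(2*(-2)) + 13 = 12*(-4) + 13 = -48 + 13 = -35)
2894 + (926 - I) = 2894 + (926 - 1*(-35)) = 2894 + (926 + 35) = 2894 + 961 = 3855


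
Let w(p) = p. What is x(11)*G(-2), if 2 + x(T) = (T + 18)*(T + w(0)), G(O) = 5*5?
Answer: 7925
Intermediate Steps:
G(O) = 25
x(T) = -2 + T*(18 + T) (x(T) = -2 + (T + 18)*(T + 0) = -2 + (18 + T)*T = -2 + T*(18 + T))
x(11)*G(-2) = (-2 + 11² + 18*11)*25 = (-2 + 121 + 198)*25 = 317*25 = 7925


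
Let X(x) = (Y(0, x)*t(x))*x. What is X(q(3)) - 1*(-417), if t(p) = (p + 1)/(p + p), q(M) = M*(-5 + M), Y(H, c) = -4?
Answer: 427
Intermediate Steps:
t(p) = (1 + p)/(2*p) (t(p) = (1 + p)/((2*p)) = (1 + p)*(1/(2*p)) = (1 + p)/(2*p))
X(x) = -2 - 2*x (X(x) = (-2*(1 + x)/x)*x = -2 - 2*x)
X(q(3)) - 1*(-417) = (-2 - 6*(-5 + 3)) - 1*(-417) = (-2 - 6*(-2)) + 417 = (-2 - 2*(-6)) + 417 = (-2 + 12) + 417 = 10 + 417 = 427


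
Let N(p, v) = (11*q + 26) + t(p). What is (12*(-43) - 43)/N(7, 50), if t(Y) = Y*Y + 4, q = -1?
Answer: -559/68 ≈ -8.2206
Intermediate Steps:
t(Y) = 4 + Y² (t(Y) = Y² + 4 = 4 + Y²)
N(p, v) = 19 + p² (N(p, v) = (11*(-1) + 26) + (4 + p²) = (-11 + 26) + (4 + p²) = 15 + (4 + p²) = 19 + p²)
(12*(-43) - 43)/N(7, 50) = (12*(-43) - 43)/(19 + 7²) = (-516 - 43)/(19 + 49) = -559/68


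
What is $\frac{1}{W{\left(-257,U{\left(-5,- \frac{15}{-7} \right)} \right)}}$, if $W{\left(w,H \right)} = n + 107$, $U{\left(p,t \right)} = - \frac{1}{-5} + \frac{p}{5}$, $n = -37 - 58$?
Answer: $\frac{1}{12} \approx 0.083333$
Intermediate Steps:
$n = -95$
$U{\left(p,t \right)} = \frac{1}{5} + \frac{p}{5}$ ($U{\left(p,t \right)} = \left(-1\right) \left(- \frac{1}{5}\right) + p \frac{1}{5} = \frac{1}{5} + \frac{p}{5}$)
$W{\left(w,H \right)} = 12$ ($W{\left(w,H \right)} = -95 + 107 = 12$)
$\frac{1}{W{\left(-257,U{\left(-5,- \frac{15}{-7} \right)} \right)}} = \frac{1}{12}$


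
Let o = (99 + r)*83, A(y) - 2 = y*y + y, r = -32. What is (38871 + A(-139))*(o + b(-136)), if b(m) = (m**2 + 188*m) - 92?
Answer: -93062165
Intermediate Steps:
A(y) = 2 + y + y**2 (A(y) = 2 + (y*y + y) = 2 + (y**2 + y) = 2 + (y + y**2) = 2 + y + y**2)
o = 5561 (o = (99 - 32)*83 = 67*83 = 5561)
b(m) = -92 + m**2 + 188*m
(38871 + A(-139))*(o + b(-136)) = (38871 + (2 - 139 + (-139)**2))*(5561 + (-92 + (-136)**2 + 188*(-136))) = (38871 + (2 - 139 + 19321))*(5561 + (-92 + 18496 - 25568)) = (38871 + 19184)*(5561 - 7164) = 58055*(-1603) = -93062165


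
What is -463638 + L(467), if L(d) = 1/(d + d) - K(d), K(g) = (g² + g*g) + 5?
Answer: -840432813/934 ≈ -8.9982e+5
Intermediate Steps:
K(g) = 5 + 2*g² (K(g) = (g² + g²) + 5 = 2*g² + 5 = 5 + 2*g²)
L(d) = -5 + 1/(2*d) - 2*d² (L(d) = 1/(d + d) - (5 + 2*d²) = 1/(2*d) + (-5 - 2*d²) = -5 + 1/(2*d) - 2*d²)
-463638 + L(467) = -463638 + (-5 + (½)/467 - 2*467²) = -463638 + (-5 + (½)*(1/467) - 2*218089) = -463638 + (-5 + 1/934 - 436178) = -463638 - 407394921/934 = -840432813/934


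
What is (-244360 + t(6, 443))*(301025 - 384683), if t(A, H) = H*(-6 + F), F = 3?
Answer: 20553850362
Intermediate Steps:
t(A, H) = -3*H (t(A, H) = H*(-6 + 3) = H*(-3) = -3*H)
(-244360 + t(6, 443))*(301025 - 384683) = (-244360 - 3*443)*(301025 - 384683) = (-244360 - 1329)*(-83658) = -245689*(-83658) = 20553850362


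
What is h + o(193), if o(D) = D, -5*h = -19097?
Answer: 20062/5 ≈ 4012.4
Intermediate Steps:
h = 19097/5 (h = -1/5*(-19097) = 19097/5 ≈ 3819.4)
h + o(193) = 19097/5 + 193 = 20062/5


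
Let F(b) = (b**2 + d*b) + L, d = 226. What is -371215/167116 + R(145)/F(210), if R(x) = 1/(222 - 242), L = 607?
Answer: -42767226576/19253225465 ≈ -2.2213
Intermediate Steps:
R(x) = -1/20 (R(x) = 1/(-20) = -1/20)
F(b) = 607 + b**2 + 226*b (F(b) = (b**2 + 226*b) + 607 = 607 + b**2 + 226*b)
-371215/167116 + R(145)/F(210) = -371215/167116 - 1/(20*(607 + 210**2 + 226*210)) = -371215*1/167116 - 1/(20*(607 + 44100 + 47460)) = -371215/167116 - 1/20/92167 = -371215/167116 - 1/20*1/92167 = -371215/167116 - 1/1843340 = -42767226576/19253225465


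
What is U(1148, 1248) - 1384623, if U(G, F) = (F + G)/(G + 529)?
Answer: -2322010375/1677 ≈ -1.3846e+6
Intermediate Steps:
U(G, F) = (F + G)/(529 + G)
U(1148, 1248) - 1384623 = (1248 + 1148)/(529 + 1148) - 1384623 = 2396/1677 - 1384623 = -2322010375/1677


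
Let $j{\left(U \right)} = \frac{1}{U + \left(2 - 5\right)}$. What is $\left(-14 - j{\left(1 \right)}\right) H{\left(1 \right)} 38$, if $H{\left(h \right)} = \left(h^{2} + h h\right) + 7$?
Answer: $-4617$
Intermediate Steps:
$H{\left(h \right)} = 7 + 2 h^{2}$ ($H{\left(h \right)} = \left(h^{2} + h^{2}\right) + 7 = 2 h^{2} + 7 = 7 + 2 h^{2}$)
$j{\left(U \right)} = \frac{1}{-3 + U}$ ($j{\left(U \right)} = \frac{1}{U - 3} = \frac{1}{-3 + U}$)
$\left(-14 - j{\left(1 \right)}\right) H{\left(1 \right)} 38 = \left(-14 - \frac{1}{-3 + 1}\right) \left(7 + 2 \cdot 1^{2}\right) 38 = \left(-14 - \frac{1}{-2}\right) \left(7 + 2 \cdot 1\right) 38 = \left(-14 - - \frac{1}{2}\right) \left(7 + 2\right) 38 = \left(-14 + \frac{1}{2}\right) 9 \cdot 38 = \left(- \frac{27}{2}\right) 9 \cdot 38 = \left(- \frac{243}{2}\right) 38 = -4617$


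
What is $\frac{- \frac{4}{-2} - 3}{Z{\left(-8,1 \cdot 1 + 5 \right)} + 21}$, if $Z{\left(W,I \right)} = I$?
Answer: $- \frac{1}{27} \approx -0.037037$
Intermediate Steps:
$\frac{- \frac{4}{-2} - 3}{Z{\left(-8,1 \cdot 1 + 5 \right)} + 21} = \frac{- \frac{4}{-2} - 3}{\left(1 \cdot 1 + 5\right) + 21} = \frac{\left(-4\right) \left(- \frac{1}{2}\right) - 3}{\left(1 + 5\right) + 21} = \frac{2 - 3}{6 + 21} = \frac{1}{27} \left(-1\right) = - \frac{1}{27}$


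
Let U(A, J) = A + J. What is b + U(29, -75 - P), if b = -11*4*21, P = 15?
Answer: -985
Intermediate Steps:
b = -924 (b = -44*21 = -924)
b + U(29, -75 - P) = -924 + (29 + (-75 - 1*15)) = -924 + (29 + (-75 - 15)) = -924 + (29 - 90) = -924 - 61 = -985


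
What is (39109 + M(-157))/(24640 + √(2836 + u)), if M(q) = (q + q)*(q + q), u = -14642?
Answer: 1696525600/303570703 - 137705*I*√11806/607141406 ≈ 5.5886 - 0.024644*I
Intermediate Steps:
M(q) = 4*q² (M(q) = (2*q)*(2*q) = 4*q²)
(39109 + M(-157))/(24640 + √(2836 + u)) = (39109 + 4*(-157)²)/(24640 + √(2836 - 14642)) = (39109 + 4*24649)/(24640 + √(-11806)) = (39109 + 98596)/(24640 + I*√11806) = 137705/(24640 + I*√11806)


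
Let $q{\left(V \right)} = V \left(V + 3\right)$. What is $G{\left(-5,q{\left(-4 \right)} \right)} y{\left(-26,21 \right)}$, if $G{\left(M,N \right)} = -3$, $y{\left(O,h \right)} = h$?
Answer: $-63$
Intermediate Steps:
$q{\left(V \right)} = V \left(3 + V\right)$
$G{\left(-5,q{\left(-4 \right)} \right)} y{\left(-26,21 \right)} = \left(-3\right) 21 = -63$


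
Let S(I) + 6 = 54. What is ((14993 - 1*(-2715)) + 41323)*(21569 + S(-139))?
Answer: 1276073127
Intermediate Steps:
S(I) = 48 (S(I) = -6 + 54 = 48)
((14993 - 1*(-2715)) + 41323)*(21569 + S(-139)) = ((14993 - 1*(-2715)) + 41323)*(21569 + 48) = ((14993 + 2715) + 41323)*21617 = (17708 + 41323)*21617 = 59031*21617 = 1276073127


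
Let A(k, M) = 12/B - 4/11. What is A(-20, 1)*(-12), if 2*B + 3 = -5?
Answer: 444/11 ≈ 40.364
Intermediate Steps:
B = -4 (B = -3/2 + (½)*(-5) = -3/2 - 5/2 = -4)
A(k, M) = -37/11 (A(k, M) = 12/(-4) - 4/11 = 12*(-¼) - 4*1/11 = -3 - 4/11 = -37/11)
A(-20, 1)*(-12) = -37/11*(-12) = 444/11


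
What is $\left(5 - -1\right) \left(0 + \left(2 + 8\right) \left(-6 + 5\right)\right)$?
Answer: $-60$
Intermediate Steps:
$\left(5 - -1\right) \left(0 + \left(2 + 8\right) \left(-6 + 5\right)\right) = \left(5 + 1\right) \left(0 + 10 \left(-1\right)\right) = 6 \left(0 - 10\right) = 6 \left(-10\right) = -60$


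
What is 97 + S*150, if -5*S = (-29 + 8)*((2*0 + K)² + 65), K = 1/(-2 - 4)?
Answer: 82129/2 ≈ 41065.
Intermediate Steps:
K = -⅙ (K = 1/(-6) = -⅙ ≈ -0.16667)
S = 16387/60 (S = -(-29 + 8)*((2*0 - ⅙)² + 65)/5 = -(-21)*((0 - ⅙)² + 65)/5 = -(-21)*((-⅙)² + 65)/5 = -(-21)*(1/36 + 65)/5 = -(-21)*2341/(5*36) = -⅕*(-16387/12) = 16387/60 ≈ 273.12)
97 + S*150 = 97 + (16387/60)*150 = 97 + 81935/2 = 82129/2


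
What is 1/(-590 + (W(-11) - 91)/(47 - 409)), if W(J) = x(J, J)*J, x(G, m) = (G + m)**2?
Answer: -362/208165 ≈ -0.0017390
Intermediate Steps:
W(J) = 4*J**3 (W(J) = (J + J)**2*J = (2*J)**2*J = (4*J**2)*J = 4*J**3)
1/(-590 + (W(-11) - 91)/(47 - 409)) = 1/(-590 + (4*(-11)**3 - 91)/(47 - 409)) = 1/(-590 + (4*(-1331) - 91)/(-362)) = 1/(-590 + (-5324 - 91)*(-1/362)) = 1/(-590 - 5415*(-1/362)) = 1/(-590 + 5415/362) = 1/(-208165/362) = -362/208165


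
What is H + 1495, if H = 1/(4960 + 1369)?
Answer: 9461856/6329 ≈ 1495.0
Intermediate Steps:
H = 1/6329 ≈ 0.00015800
H + 1495 = 1/6329 + 1495 = 9461856/6329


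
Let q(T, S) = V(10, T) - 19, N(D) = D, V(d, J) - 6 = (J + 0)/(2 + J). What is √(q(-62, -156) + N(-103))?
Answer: I*√103470/30 ≈ 10.722*I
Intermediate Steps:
V(d, J) = 6 + J/(2 + J) (V(d, J) = 6 + (J + 0)/(2 + J) = 6 + J/(2 + J))
q(T, S) = -19 + (12 + 7*T)/(2 + T) (q(T, S) = (12 + 7*T)/(2 + T) - 19 = -19 + (12 + 7*T)/(2 + T))
√(q(-62, -156) + N(-103)) = √(2*(-13 - 6*(-62))/(2 - 62) - 103) = √(2*(-13 + 372)/(-60) - 103) = √(2*(-1/60)*359 - 103) = √(-359/30 - 103) = √(-3449/30) = I*√103470/30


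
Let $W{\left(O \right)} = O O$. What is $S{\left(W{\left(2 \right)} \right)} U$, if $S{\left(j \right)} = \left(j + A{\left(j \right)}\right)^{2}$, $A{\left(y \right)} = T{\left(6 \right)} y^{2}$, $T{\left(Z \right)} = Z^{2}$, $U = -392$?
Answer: $-131868800$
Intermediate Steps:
$W{\left(O \right)} = O^{2}$
$A{\left(y \right)} = 36 y^{2}$ ($A{\left(y \right)} = 6^{2} y^{2} = 36 y^{2}$)
$S{\left(j \right)} = \left(j + 36 j^{2}\right)^{2}$
$S{\left(W{\left(2 \right)} \right)} U = \left(2^{2}\right)^{2} \left(1 + 36 \cdot 2^{2}\right)^{2} \left(-392\right) = 4^{2} \left(1 + 36 \cdot 4\right)^{2} \left(-392\right) = 16 \left(1 + 144\right)^{2} \left(-392\right) = 16 \cdot 145^{2} \left(-392\right) = 16 \cdot 21025 \left(-392\right) = 336400 \left(-392\right) = -131868800$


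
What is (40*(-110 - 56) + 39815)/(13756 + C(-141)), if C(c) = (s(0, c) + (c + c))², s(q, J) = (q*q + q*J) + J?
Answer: 6635/38537 ≈ 0.17217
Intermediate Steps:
s(q, J) = J + q² + J*q (s(q, J) = (q² + J*q) + J = J + q² + J*q)
C(c) = 9*c² (C(c) = ((c + 0² + c*0) + (c + c))² = ((c + 0 + 0) + 2*c)² = (c + 2*c)² = (3*c)² = 9*c²)
(40*(-110 - 56) + 39815)/(13756 + C(-141)) = (40*(-110 - 56) + 39815)/(13756 + 9*(-141)²) = (40*(-166) + 39815)/(13756 + 9*19881) = (-6640 + 39815)/(13756 + 178929) = 33175/192685 = 33175*(1/192685) = 6635/38537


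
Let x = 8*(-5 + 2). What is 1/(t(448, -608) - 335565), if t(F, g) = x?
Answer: -1/335589 ≈ -2.9798e-6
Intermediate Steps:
x = -24 (x = 8*(-3) = -24)
t(F, g) = -24
1/(t(448, -608) - 335565) = 1/(-24 - 335565) = 1/(-335589) = -1/335589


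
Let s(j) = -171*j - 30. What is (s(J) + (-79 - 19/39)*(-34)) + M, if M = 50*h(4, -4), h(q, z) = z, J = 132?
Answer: -783878/39 ≈ -20099.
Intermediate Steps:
s(j) = -30 - 171*j
M = -200 (M = 50*(-4) = -200)
(s(J) + (-79 - 19/39)*(-34)) + M = ((-30 - 171*132) + (-79 - 19/39)*(-34)) - 200 = ((-30 - 22572) + (-79 - 19*1/39)*(-34)) - 200 = (-22602 + (-79 - 19/39)*(-34)) - 200 = (-22602 - 3100/39*(-34)) - 200 = (-22602 + 105400/39) - 200 = -776078/39 - 200 = -783878/39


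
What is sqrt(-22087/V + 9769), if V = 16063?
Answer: 12*sqrt(17501682595)/16063 ≈ 98.831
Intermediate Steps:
sqrt(-22087/V + 9769) = sqrt(-22087/16063 + 9769) = sqrt(156897360/16063) = 12*sqrt(17501682595)/16063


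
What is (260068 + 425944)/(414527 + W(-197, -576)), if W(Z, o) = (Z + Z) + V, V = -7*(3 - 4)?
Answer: 171503/103535 ≈ 1.6565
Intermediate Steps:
V = 7 (V = -7*(-1) = 7)
W(Z, o) = 7 + 2*Z (W(Z, o) = (Z + Z) + 7 = 2*Z + 7 = 7 + 2*Z)
(260068 + 425944)/(414527 + W(-197, -576)) = (260068 + 425944)/(414527 + (7 + 2*(-197))) = 686012/(414527 + (7 - 394)) = 686012/(414527 - 387) = 686012/414140 = 686012*(1/414140) = 171503/103535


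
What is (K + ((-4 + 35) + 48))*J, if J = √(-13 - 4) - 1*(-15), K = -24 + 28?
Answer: 1245 + 83*I*√17 ≈ 1245.0 + 342.22*I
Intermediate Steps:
K = 4
J = 15 + I*√17 (J = √(-17) + 15 = I*√17 + 15 = 15 + I*√17 ≈ 15.0 + 4.1231*I)
(K + ((-4 + 35) + 48))*J = (4 + ((-4 + 35) + 48))*(15 + I*√17) = (4 + (31 + 48))*(15 + I*√17) = (4 + 79)*(15 + I*√17) = 83*(15 + I*√17) = 1245 + 83*I*√17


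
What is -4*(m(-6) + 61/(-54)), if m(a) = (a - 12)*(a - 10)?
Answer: -30982/27 ≈ -1147.5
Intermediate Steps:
m(a) = (-12 + a)*(-10 + a)
-4*(m(-6) + 61/(-54)) = -4*((120 + (-6)**2 - 22*(-6)) + 61/(-54)) = -4*((120 + 36 + 132) + 61*(-1/54)) = -4*(288 - 61/54) = -4*15491/54 = -30982/27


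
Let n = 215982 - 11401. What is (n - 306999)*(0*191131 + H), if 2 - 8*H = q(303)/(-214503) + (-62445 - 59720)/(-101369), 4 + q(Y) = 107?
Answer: -442793756546117/43487909214 ≈ -10182.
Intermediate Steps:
n = 204581
q(Y) = 103 (q(Y) = -4 + 107 = 103)
H = 8646795613/86975818428 (H = ¼ - (103/(-214503) + (-62445 - 59720)/(-101369))/8 = ¼ - (103*(-1/214503) - 122165*(-1/101369))/8 = ¼ - (-103/214503 + 122165/101369)/8 = ¼ - ⅛*26194317988/21743954607 = ¼ - 6548579497/43487909214 = 8646795613/86975818428 ≈ 0.099416)
(n - 306999)*(0*191131 + H) = (204581 - 306999)*(0*191131 + 8646795613/86975818428) = -102418*(0 + 8646795613/86975818428) = -102418*8646795613/86975818428 = -442793756546117/43487909214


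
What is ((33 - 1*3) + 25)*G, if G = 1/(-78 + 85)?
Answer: 55/7 ≈ 7.8571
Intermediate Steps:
G = ⅐ (G = 1/7 = ⅐ ≈ 0.14286)
((33 - 1*3) + 25)*G = ((33 - 1*3) + 25)*(⅐) = ((33 - 3) + 25)*(⅐) = (30 + 25)*(⅐) = 55*(⅐) = 55/7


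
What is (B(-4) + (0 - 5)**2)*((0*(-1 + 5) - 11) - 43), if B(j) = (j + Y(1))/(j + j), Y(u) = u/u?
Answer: -5481/4 ≈ -1370.3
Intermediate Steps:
Y(u) = 1
B(j) = (1 + j)/(2*j) (B(j) = (j + 1)/(j + j) = (1 + j)/((2*j)) = (1 + j)*(1/(2*j)) = (1 + j)/(2*j))
(B(-4) + (0 - 5)**2)*((0*(-1 + 5) - 11) - 43) = ((1/2)*(1 - 4)/(-4) + (0 - 5)**2)*((0*(-1 + 5) - 11) - 43) = ((1/2)*(-1/4)*(-3) + (-5)**2)*((0*4 - 11) - 43) = (3/8 + 25)*((0 - 11) - 43) = 203*(-11 - 43)/8 = (203/8)*(-54) = -5481/4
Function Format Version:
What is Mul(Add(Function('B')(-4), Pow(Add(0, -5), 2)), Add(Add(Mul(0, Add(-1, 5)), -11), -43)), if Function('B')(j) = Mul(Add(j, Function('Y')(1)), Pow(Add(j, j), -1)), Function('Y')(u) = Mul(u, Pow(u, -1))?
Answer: Rational(-5481, 4) ≈ -1370.3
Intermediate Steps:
Function('Y')(u) = 1
Function('B')(j) = Mul(Rational(1, 2), Pow(j, -1), Add(1, j)) (Function('B')(j) = Mul(Add(j, 1), Pow(Add(j, j), -1)) = Mul(Add(1, j), Pow(Mul(2, j), -1)) = Mul(Add(1, j), Mul(Rational(1, 2), Pow(j, -1))) = Mul(Rational(1, 2), Pow(j, -1), Add(1, j)))
Mul(Add(Function('B')(-4), Pow(Add(0, -5), 2)), Add(Add(Mul(0, Add(-1, 5)), -11), -43)) = Mul(Add(Mul(Rational(1, 2), Pow(-4, -1), Add(1, -4)), Pow(Add(0, -5), 2)), Add(Add(Mul(0, Add(-1, 5)), -11), -43)) = Mul(Add(Mul(Rational(1, 2), Rational(-1, 4), -3), Pow(-5, 2)), Add(Add(Mul(0, 4), -11), -43)) = Mul(Add(Rational(3, 8), 25), Add(Add(0, -11), -43)) = Mul(Rational(203, 8), Add(-11, -43)) = Mul(Rational(203, 8), -54) = Rational(-5481, 4)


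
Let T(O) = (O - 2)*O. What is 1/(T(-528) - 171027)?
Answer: 1/108813 ≈ 9.1901e-6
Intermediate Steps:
T(O) = O*(-2 + O) (T(O) = (-2 + O)*O = O*(-2 + O))
1/(T(-528) - 171027) = 1/(-528*(-2 - 528) - 171027) = 1/(-528*(-530) - 171027) = 1/(279840 - 171027) = 1/108813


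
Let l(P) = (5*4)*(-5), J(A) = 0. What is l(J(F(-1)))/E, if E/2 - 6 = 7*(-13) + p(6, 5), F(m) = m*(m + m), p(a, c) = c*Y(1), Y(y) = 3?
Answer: 5/7 ≈ 0.71429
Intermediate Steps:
p(a, c) = 3*c (p(a, c) = c*3 = 3*c)
F(m) = 2*m**2 (F(m) = m*(2*m) = 2*m**2)
l(P) = -100 (l(P) = 20*(-5) = -100)
E = -140 (E = 12 + 2*(7*(-13) + 3*5) = 12 + 2*(-91 + 15) = 12 + 2*(-76) = 12 - 152 = -140)
l(J(F(-1)))/E = -100/(-140) = -100*(-1/140) = 5/7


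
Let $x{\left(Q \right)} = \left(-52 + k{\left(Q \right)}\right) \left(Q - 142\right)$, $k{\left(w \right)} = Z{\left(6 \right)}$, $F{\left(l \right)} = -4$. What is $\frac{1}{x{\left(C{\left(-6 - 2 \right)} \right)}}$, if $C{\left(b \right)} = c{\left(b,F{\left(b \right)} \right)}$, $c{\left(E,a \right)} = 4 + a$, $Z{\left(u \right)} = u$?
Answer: $\frac{1}{6532} \approx 0.00015309$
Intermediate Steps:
$k{\left(w \right)} = 6$
$C{\left(b \right)} = 0$ ($C{\left(b \right)} = 4 - 4 = 0$)
$x{\left(Q \right)} = 6532 - 46 Q$ ($x{\left(Q \right)} = \left(-52 + 6\right) \left(Q - 142\right) = - 46 \left(-142 + Q\right) = 6532 - 46 Q$)
$\frac{1}{x{\left(C{\left(-6 - 2 \right)} \right)}} = \frac{1}{6532 - 0} = \frac{1}{6532 + 0} = \frac{1}{6532}$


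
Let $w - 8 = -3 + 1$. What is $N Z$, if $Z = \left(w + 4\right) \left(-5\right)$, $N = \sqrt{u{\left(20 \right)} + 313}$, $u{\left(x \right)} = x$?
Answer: $- 150 \sqrt{37} \approx -912.41$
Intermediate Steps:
$w = 6$ ($w = 8 + \left(-3 + 1\right) = 8 - 2 = 6$)
$N = 3 \sqrt{37}$ ($N = \sqrt{20 + 313} = \sqrt{333} = 3 \sqrt{37} \approx 18.248$)
$Z = -50$ ($Z = \left(6 + 4\right) \left(-5\right) = 10 \left(-5\right) = -50$)
$N Z = 3 \sqrt{37} \left(-50\right) = - 150 \sqrt{37}$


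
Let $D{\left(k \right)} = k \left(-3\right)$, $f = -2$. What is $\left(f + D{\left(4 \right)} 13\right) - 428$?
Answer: $-586$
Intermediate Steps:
$D{\left(k \right)} = - 3 k$
$\left(f + D{\left(4 \right)} 13\right) - 428 = \left(-2 + \left(-3\right) 4 \cdot 13\right) - 428 = \left(-2 - 156\right) - 428 = -158 - 428 = -586$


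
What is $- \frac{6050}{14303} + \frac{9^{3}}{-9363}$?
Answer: $- \frac{22357679}{44639663} \approx -0.50085$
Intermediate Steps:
$- \frac{6050}{14303} + \frac{9^{3}}{-9363} = \left(-6050\right) \frac{1}{14303} + 729 \left(- \frac{1}{9363}\right) = - \frac{6050}{14303} - \frac{243}{3121} = - \frac{22357679}{44639663}$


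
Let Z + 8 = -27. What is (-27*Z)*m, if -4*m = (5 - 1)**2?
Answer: -3780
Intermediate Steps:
m = -4 (m = -(5 - 1)**2/4 = -1/4*4**2 = -1/4*16 = -4)
Z = -35 (Z = -8 - 27 = -35)
(-27*Z)*m = -27*(-35)*(-4) = 945*(-4) = -3780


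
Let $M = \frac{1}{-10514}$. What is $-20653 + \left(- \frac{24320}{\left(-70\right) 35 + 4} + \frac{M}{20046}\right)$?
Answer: $- \frac{5321035696937819}{257763936612} \approx -20643.0$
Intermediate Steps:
$M = - \frac{1}{10514} \approx -9.5111 \cdot 10^{-5}$
$-20653 + \left(- \frac{24320}{\left(-70\right) 35 + 4} + \frac{M}{20046}\right) = -20653 - \left(\frac{1}{210763644} + \frac{24320}{\left(-70\right) 35 + 4}\right) = -20653 - \left(\frac{1}{210763644} + \frac{24320}{-2450 + 4}\right) = -20653 - \left(\frac{1}{210763644} + \frac{24320}{-2446}\right) = -20653 - - \frac{2562885909817}{257763936612} = -20653 + \left(\frac{12160}{1223} - \frac{1}{210763644}\right) = -20653 + \frac{2562885909817}{257763936612} = - \frac{5321035696937819}{257763936612}$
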